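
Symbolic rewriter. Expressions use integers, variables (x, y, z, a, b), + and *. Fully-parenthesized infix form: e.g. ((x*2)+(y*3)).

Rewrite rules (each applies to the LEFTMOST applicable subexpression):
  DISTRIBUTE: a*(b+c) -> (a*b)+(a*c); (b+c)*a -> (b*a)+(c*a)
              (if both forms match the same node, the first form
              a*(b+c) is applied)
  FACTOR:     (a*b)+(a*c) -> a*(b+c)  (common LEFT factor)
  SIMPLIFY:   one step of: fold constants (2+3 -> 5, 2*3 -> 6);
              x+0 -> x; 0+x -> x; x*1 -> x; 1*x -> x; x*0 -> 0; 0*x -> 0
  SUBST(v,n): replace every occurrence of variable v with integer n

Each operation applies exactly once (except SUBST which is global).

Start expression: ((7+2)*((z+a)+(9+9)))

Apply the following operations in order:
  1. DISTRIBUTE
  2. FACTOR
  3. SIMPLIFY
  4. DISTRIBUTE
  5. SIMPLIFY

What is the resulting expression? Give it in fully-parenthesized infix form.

Answer: ((9*(z+a))+(9*18))

Derivation:
Start: ((7+2)*((z+a)+(9+9)))
Apply DISTRIBUTE at root (target: ((7+2)*((z+a)+(9+9)))): ((7+2)*((z+a)+(9+9))) -> (((7+2)*(z+a))+((7+2)*(9+9)))
Apply FACTOR at root (target: (((7+2)*(z+a))+((7+2)*(9+9)))): (((7+2)*(z+a))+((7+2)*(9+9))) -> ((7+2)*((z+a)+(9+9)))
Apply SIMPLIFY at L (target: (7+2)): ((7+2)*((z+a)+(9+9))) -> (9*((z+a)+(9+9)))
Apply DISTRIBUTE at root (target: (9*((z+a)+(9+9)))): (9*((z+a)+(9+9))) -> ((9*(z+a))+(9*(9+9)))
Apply SIMPLIFY at RR (target: (9+9)): ((9*(z+a))+(9*(9+9))) -> ((9*(z+a))+(9*18))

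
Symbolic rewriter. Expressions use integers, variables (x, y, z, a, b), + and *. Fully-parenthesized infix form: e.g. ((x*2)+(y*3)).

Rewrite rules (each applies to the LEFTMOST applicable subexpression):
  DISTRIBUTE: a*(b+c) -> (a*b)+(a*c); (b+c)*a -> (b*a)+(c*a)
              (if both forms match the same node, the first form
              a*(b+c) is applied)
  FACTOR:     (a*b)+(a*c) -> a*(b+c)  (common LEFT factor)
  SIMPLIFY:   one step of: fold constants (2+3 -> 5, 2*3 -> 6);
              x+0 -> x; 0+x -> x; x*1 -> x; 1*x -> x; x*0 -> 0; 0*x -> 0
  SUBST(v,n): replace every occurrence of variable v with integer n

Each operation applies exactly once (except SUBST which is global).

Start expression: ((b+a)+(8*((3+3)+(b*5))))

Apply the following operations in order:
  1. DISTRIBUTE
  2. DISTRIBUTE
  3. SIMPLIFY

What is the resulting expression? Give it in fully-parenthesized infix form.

Start: ((b+a)+(8*((3+3)+(b*5))))
Apply DISTRIBUTE at R (target: (8*((3+3)+(b*5)))): ((b+a)+(8*((3+3)+(b*5)))) -> ((b+a)+((8*(3+3))+(8*(b*5))))
Apply DISTRIBUTE at RL (target: (8*(3+3))): ((b+a)+((8*(3+3))+(8*(b*5)))) -> ((b+a)+(((8*3)+(8*3))+(8*(b*5))))
Apply SIMPLIFY at RLL (target: (8*3)): ((b+a)+(((8*3)+(8*3))+(8*(b*5)))) -> ((b+a)+((24+(8*3))+(8*(b*5))))

Answer: ((b+a)+((24+(8*3))+(8*(b*5))))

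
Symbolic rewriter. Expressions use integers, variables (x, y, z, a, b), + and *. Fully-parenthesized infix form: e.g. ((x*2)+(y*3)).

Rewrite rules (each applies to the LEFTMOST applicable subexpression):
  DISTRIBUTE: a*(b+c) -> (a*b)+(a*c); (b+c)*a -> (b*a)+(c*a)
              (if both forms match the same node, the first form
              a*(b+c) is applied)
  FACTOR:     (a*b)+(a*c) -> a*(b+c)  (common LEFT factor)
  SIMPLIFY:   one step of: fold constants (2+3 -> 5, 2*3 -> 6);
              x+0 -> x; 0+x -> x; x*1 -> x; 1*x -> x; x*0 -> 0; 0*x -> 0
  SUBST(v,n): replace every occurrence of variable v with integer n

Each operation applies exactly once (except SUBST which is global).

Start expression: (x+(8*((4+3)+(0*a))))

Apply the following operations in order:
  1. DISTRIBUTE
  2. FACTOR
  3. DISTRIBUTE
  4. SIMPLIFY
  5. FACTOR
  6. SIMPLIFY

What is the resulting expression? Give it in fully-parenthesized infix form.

Start: (x+(8*((4+3)+(0*a))))
Apply DISTRIBUTE at R (target: (8*((4+3)+(0*a)))): (x+(8*((4+3)+(0*a)))) -> (x+((8*(4+3))+(8*(0*a))))
Apply FACTOR at R (target: ((8*(4+3))+(8*(0*a)))): (x+((8*(4+3))+(8*(0*a)))) -> (x+(8*((4+3)+(0*a))))
Apply DISTRIBUTE at R (target: (8*((4+3)+(0*a)))): (x+(8*((4+3)+(0*a)))) -> (x+((8*(4+3))+(8*(0*a))))
Apply SIMPLIFY at RLR (target: (4+3)): (x+((8*(4+3))+(8*(0*a)))) -> (x+((8*7)+(8*(0*a))))
Apply FACTOR at R (target: ((8*7)+(8*(0*a)))): (x+((8*7)+(8*(0*a)))) -> (x+(8*(7+(0*a))))
Apply SIMPLIFY at RRR (target: (0*a)): (x+(8*(7+(0*a)))) -> (x+(8*(7+0)))

Answer: (x+(8*(7+0)))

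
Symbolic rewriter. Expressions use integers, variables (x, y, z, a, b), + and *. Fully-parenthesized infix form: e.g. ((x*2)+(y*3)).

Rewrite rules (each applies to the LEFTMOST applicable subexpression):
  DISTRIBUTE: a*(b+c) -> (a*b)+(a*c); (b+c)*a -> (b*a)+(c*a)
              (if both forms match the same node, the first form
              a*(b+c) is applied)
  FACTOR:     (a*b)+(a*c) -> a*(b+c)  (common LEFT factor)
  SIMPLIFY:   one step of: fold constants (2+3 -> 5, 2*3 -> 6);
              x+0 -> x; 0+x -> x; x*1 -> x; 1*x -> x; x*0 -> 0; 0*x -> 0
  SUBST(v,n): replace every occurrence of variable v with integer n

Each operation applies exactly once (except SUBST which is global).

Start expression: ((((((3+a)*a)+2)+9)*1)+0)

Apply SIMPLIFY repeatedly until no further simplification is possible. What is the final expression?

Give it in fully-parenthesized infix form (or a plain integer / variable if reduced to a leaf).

Answer: ((((3+a)*a)+2)+9)

Derivation:
Start: ((((((3+a)*a)+2)+9)*1)+0)
Step 1: at root: ((((((3+a)*a)+2)+9)*1)+0) -> (((((3+a)*a)+2)+9)*1); overall: ((((((3+a)*a)+2)+9)*1)+0) -> (((((3+a)*a)+2)+9)*1)
Step 2: at root: (((((3+a)*a)+2)+9)*1) -> ((((3+a)*a)+2)+9); overall: (((((3+a)*a)+2)+9)*1) -> ((((3+a)*a)+2)+9)
Fixed point: ((((3+a)*a)+2)+9)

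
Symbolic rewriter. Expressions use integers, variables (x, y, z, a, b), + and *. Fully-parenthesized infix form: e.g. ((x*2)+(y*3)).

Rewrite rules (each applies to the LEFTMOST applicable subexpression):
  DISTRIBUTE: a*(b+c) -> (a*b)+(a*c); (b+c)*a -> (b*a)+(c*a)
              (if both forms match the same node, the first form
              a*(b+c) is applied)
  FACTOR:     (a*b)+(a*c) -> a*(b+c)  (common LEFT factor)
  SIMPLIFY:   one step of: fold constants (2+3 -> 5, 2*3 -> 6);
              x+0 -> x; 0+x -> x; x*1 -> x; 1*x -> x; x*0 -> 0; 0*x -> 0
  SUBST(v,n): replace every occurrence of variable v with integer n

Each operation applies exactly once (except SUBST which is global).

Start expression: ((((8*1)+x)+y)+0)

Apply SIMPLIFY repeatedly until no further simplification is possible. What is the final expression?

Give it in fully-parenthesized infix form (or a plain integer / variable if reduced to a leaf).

Start: ((((8*1)+x)+y)+0)
Step 1: at root: ((((8*1)+x)+y)+0) -> (((8*1)+x)+y); overall: ((((8*1)+x)+y)+0) -> (((8*1)+x)+y)
Step 2: at LL: (8*1) -> 8; overall: (((8*1)+x)+y) -> ((8+x)+y)
Fixed point: ((8+x)+y)

Answer: ((8+x)+y)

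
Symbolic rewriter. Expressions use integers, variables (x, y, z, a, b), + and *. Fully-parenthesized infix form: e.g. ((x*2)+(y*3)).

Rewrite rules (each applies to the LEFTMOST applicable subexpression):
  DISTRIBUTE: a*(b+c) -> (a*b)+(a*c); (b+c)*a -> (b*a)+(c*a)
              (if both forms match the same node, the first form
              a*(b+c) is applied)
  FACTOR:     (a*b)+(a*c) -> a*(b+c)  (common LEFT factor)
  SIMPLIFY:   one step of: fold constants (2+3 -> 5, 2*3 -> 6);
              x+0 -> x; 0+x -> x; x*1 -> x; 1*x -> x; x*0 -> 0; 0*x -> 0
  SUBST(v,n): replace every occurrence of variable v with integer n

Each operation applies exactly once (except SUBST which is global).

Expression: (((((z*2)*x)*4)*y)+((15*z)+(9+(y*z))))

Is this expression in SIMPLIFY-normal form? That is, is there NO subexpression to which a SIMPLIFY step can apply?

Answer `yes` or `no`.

Expression: (((((z*2)*x)*4)*y)+((15*z)+(9+(y*z))))
Scanning for simplifiable subexpressions (pre-order)...
  at root: (((((z*2)*x)*4)*y)+((15*z)+(9+(y*z)))) (not simplifiable)
  at L: ((((z*2)*x)*4)*y) (not simplifiable)
  at LL: (((z*2)*x)*4) (not simplifiable)
  at LLL: ((z*2)*x) (not simplifiable)
  at LLLL: (z*2) (not simplifiable)
  at R: ((15*z)+(9+(y*z))) (not simplifiable)
  at RL: (15*z) (not simplifiable)
  at RR: (9+(y*z)) (not simplifiable)
  at RRR: (y*z) (not simplifiable)
Result: no simplifiable subexpression found -> normal form.

Answer: yes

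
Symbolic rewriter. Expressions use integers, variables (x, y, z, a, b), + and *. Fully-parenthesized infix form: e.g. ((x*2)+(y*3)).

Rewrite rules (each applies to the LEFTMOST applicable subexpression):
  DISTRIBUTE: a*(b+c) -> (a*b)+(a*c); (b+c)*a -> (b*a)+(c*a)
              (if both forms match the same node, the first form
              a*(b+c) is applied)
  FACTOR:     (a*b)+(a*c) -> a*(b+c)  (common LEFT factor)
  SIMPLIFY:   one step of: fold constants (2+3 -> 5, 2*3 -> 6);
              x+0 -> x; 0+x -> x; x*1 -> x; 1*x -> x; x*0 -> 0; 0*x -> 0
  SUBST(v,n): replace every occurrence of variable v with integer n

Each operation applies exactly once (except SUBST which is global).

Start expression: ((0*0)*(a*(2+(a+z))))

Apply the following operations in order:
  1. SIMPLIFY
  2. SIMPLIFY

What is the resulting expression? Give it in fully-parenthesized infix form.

Answer: 0

Derivation:
Start: ((0*0)*(a*(2+(a+z))))
Apply SIMPLIFY at L (target: (0*0)): ((0*0)*(a*(2+(a+z)))) -> (0*(a*(2+(a+z))))
Apply SIMPLIFY at root (target: (0*(a*(2+(a+z))))): (0*(a*(2+(a+z)))) -> 0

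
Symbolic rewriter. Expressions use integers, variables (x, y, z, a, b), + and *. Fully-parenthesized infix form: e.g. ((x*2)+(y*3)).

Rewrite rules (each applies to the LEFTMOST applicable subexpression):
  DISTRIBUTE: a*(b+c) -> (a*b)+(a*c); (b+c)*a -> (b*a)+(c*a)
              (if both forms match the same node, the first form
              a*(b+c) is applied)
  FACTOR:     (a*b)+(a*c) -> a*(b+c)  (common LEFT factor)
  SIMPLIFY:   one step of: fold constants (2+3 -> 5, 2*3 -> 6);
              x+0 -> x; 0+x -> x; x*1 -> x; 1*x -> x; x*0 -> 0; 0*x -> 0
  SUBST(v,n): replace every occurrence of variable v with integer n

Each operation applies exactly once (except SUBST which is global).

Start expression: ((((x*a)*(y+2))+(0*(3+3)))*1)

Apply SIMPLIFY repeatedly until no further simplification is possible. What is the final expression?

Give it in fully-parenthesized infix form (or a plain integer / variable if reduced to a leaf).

Start: ((((x*a)*(y+2))+(0*(3+3)))*1)
Step 1: at root: ((((x*a)*(y+2))+(0*(3+3)))*1) -> (((x*a)*(y+2))+(0*(3+3))); overall: ((((x*a)*(y+2))+(0*(3+3)))*1) -> (((x*a)*(y+2))+(0*(3+3)))
Step 2: at R: (0*(3+3)) -> 0; overall: (((x*a)*(y+2))+(0*(3+3))) -> (((x*a)*(y+2))+0)
Step 3: at root: (((x*a)*(y+2))+0) -> ((x*a)*(y+2)); overall: (((x*a)*(y+2))+0) -> ((x*a)*(y+2))
Fixed point: ((x*a)*(y+2))

Answer: ((x*a)*(y+2))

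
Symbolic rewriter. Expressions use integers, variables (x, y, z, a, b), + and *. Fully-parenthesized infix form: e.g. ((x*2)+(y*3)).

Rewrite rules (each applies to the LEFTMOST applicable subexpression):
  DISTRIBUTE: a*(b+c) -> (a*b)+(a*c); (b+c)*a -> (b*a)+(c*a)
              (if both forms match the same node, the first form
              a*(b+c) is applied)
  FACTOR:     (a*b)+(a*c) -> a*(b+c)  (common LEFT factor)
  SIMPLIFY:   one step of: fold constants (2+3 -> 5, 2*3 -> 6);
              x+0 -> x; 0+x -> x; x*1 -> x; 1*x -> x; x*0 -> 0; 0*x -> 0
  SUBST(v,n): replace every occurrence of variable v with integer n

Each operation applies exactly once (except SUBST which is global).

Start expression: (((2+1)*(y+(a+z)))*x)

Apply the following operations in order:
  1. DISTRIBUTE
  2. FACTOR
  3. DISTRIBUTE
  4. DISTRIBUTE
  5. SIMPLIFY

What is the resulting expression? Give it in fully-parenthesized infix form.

Start: (((2+1)*(y+(a+z)))*x)
Apply DISTRIBUTE at L (target: ((2+1)*(y+(a+z)))): (((2+1)*(y+(a+z)))*x) -> ((((2+1)*y)+((2+1)*(a+z)))*x)
Apply FACTOR at L (target: (((2+1)*y)+((2+1)*(a+z)))): ((((2+1)*y)+((2+1)*(a+z)))*x) -> (((2+1)*(y+(a+z)))*x)
Apply DISTRIBUTE at L (target: ((2+1)*(y+(a+z)))): (((2+1)*(y+(a+z)))*x) -> ((((2+1)*y)+((2+1)*(a+z)))*x)
Apply DISTRIBUTE at root (target: ((((2+1)*y)+((2+1)*(a+z)))*x)): ((((2+1)*y)+((2+1)*(a+z)))*x) -> ((((2+1)*y)*x)+(((2+1)*(a+z))*x))
Apply SIMPLIFY at LLL (target: (2+1)): ((((2+1)*y)*x)+(((2+1)*(a+z))*x)) -> (((3*y)*x)+(((2+1)*(a+z))*x))

Answer: (((3*y)*x)+(((2+1)*(a+z))*x))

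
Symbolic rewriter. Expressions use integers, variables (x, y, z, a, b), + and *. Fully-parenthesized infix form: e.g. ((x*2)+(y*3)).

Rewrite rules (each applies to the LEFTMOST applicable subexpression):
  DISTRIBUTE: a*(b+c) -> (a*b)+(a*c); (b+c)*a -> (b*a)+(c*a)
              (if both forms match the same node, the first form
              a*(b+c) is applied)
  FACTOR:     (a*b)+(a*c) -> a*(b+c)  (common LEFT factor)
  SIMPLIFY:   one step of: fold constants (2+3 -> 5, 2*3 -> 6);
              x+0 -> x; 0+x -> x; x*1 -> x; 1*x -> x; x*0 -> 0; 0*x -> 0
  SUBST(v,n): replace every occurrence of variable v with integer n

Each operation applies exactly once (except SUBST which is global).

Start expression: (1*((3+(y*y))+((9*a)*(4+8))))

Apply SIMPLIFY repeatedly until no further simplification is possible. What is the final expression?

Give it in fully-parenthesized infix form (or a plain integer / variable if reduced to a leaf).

Start: (1*((3+(y*y))+((9*a)*(4+8))))
Step 1: at root: (1*((3+(y*y))+((9*a)*(4+8)))) -> ((3+(y*y))+((9*a)*(4+8))); overall: (1*((3+(y*y))+((9*a)*(4+8)))) -> ((3+(y*y))+((9*a)*(4+8)))
Step 2: at RR: (4+8) -> 12; overall: ((3+(y*y))+((9*a)*(4+8))) -> ((3+(y*y))+((9*a)*12))
Fixed point: ((3+(y*y))+((9*a)*12))

Answer: ((3+(y*y))+((9*a)*12))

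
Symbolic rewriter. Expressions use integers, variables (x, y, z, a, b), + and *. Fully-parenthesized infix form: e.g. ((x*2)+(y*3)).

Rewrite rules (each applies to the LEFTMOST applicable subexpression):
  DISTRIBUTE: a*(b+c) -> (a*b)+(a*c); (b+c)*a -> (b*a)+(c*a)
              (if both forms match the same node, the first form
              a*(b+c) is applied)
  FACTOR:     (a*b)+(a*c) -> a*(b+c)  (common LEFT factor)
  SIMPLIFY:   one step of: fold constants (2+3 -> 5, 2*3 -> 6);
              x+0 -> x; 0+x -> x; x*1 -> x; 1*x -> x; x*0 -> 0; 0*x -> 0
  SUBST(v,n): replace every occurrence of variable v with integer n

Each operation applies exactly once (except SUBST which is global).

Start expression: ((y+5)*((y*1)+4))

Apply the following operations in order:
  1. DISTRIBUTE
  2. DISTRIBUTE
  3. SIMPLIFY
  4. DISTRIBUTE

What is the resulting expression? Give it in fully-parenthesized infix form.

Start: ((y+5)*((y*1)+4))
Apply DISTRIBUTE at root (target: ((y+5)*((y*1)+4))): ((y+5)*((y*1)+4)) -> (((y+5)*(y*1))+((y+5)*4))
Apply DISTRIBUTE at L (target: ((y+5)*(y*1))): (((y+5)*(y*1))+((y+5)*4)) -> (((y*(y*1))+(5*(y*1)))+((y+5)*4))
Apply SIMPLIFY at LLR (target: (y*1)): (((y*(y*1))+(5*(y*1)))+((y+5)*4)) -> (((y*y)+(5*(y*1)))+((y+5)*4))
Apply DISTRIBUTE at R (target: ((y+5)*4)): (((y*y)+(5*(y*1)))+((y+5)*4)) -> (((y*y)+(5*(y*1)))+((y*4)+(5*4)))

Answer: (((y*y)+(5*(y*1)))+((y*4)+(5*4)))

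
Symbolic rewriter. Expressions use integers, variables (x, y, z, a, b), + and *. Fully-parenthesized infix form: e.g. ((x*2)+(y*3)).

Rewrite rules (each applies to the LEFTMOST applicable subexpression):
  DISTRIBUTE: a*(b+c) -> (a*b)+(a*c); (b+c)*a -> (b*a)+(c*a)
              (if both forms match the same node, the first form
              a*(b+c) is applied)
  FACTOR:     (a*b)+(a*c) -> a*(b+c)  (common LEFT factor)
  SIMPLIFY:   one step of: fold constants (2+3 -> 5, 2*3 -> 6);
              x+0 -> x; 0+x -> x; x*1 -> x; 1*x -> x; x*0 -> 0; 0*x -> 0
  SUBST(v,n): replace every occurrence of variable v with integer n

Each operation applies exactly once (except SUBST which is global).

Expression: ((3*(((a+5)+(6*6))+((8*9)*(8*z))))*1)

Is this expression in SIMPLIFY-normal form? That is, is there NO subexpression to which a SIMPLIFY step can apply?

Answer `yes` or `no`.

Expression: ((3*(((a+5)+(6*6))+((8*9)*(8*z))))*1)
Scanning for simplifiable subexpressions (pre-order)...
  at root: ((3*(((a+5)+(6*6))+((8*9)*(8*z))))*1) (SIMPLIFIABLE)
  at L: (3*(((a+5)+(6*6))+((8*9)*(8*z)))) (not simplifiable)
  at LR: (((a+5)+(6*6))+((8*9)*(8*z))) (not simplifiable)
  at LRL: ((a+5)+(6*6)) (not simplifiable)
  at LRLL: (a+5) (not simplifiable)
  at LRLR: (6*6) (SIMPLIFIABLE)
  at LRR: ((8*9)*(8*z)) (not simplifiable)
  at LRRL: (8*9) (SIMPLIFIABLE)
  at LRRR: (8*z) (not simplifiable)
Found simplifiable subexpr at path root: ((3*(((a+5)+(6*6))+((8*9)*(8*z))))*1)
One SIMPLIFY step would give: (3*(((a+5)+(6*6))+((8*9)*(8*z))))
-> NOT in normal form.

Answer: no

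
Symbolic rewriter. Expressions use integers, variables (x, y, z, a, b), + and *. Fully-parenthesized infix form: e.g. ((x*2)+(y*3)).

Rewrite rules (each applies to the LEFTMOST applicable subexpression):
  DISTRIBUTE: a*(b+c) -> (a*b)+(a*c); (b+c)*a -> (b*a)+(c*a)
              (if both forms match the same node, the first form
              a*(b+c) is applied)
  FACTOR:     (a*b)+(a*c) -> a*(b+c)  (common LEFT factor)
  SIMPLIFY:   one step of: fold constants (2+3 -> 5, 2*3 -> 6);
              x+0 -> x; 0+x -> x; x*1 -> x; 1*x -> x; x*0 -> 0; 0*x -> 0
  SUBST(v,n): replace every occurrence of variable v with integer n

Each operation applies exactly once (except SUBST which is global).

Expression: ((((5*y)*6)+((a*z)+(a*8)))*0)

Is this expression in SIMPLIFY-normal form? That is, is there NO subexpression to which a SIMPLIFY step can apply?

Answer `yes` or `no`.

Expression: ((((5*y)*6)+((a*z)+(a*8)))*0)
Scanning for simplifiable subexpressions (pre-order)...
  at root: ((((5*y)*6)+((a*z)+(a*8)))*0) (SIMPLIFIABLE)
  at L: (((5*y)*6)+((a*z)+(a*8))) (not simplifiable)
  at LL: ((5*y)*6) (not simplifiable)
  at LLL: (5*y) (not simplifiable)
  at LR: ((a*z)+(a*8)) (not simplifiable)
  at LRL: (a*z) (not simplifiable)
  at LRR: (a*8) (not simplifiable)
Found simplifiable subexpr at path root: ((((5*y)*6)+((a*z)+(a*8)))*0)
One SIMPLIFY step would give: 0
-> NOT in normal form.

Answer: no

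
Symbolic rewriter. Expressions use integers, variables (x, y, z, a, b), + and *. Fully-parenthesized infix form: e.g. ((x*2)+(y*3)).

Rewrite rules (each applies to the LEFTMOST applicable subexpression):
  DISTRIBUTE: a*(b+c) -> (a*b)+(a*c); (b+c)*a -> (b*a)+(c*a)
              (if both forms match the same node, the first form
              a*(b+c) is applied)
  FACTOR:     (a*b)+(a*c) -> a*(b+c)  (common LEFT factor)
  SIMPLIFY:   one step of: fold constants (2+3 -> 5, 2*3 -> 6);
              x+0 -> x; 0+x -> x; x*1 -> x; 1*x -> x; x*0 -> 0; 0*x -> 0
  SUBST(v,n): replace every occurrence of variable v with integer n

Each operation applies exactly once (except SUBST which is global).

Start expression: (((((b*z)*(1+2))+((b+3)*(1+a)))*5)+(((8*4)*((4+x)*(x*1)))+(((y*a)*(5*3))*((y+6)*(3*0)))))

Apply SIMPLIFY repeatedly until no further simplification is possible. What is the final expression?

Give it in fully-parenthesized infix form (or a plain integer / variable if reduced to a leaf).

Answer: (((((b*z)*3)+((b+3)*(1+a)))*5)+(32*((4+x)*x)))

Derivation:
Start: (((((b*z)*(1+2))+((b+3)*(1+a)))*5)+(((8*4)*((4+x)*(x*1)))+(((y*a)*(5*3))*((y+6)*(3*0)))))
Step 1: at LLLR: (1+2) -> 3; overall: (((((b*z)*(1+2))+((b+3)*(1+a)))*5)+(((8*4)*((4+x)*(x*1)))+(((y*a)*(5*3))*((y+6)*(3*0))))) -> (((((b*z)*3)+((b+3)*(1+a)))*5)+(((8*4)*((4+x)*(x*1)))+(((y*a)*(5*3))*((y+6)*(3*0)))))
Step 2: at RLL: (8*4) -> 32; overall: (((((b*z)*3)+((b+3)*(1+a)))*5)+(((8*4)*((4+x)*(x*1)))+(((y*a)*(5*3))*((y+6)*(3*0))))) -> (((((b*z)*3)+((b+3)*(1+a)))*5)+((32*((4+x)*(x*1)))+(((y*a)*(5*3))*((y+6)*(3*0)))))
Step 3: at RLRR: (x*1) -> x; overall: (((((b*z)*3)+((b+3)*(1+a)))*5)+((32*((4+x)*(x*1)))+(((y*a)*(5*3))*((y+6)*(3*0))))) -> (((((b*z)*3)+((b+3)*(1+a)))*5)+((32*((4+x)*x))+(((y*a)*(5*3))*((y+6)*(3*0)))))
Step 4: at RRLR: (5*3) -> 15; overall: (((((b*z)*3)+((b+3)*(1+a)))*5)+((32*((4+x)*x))+(((y*a)*(5*3))*((y+6)*(3*0))))) -> (((((b*z)*3)+((b+3)*(1+a)))*5)+((32*((4+x)*x))+(((y*a)*15)*((y+6)*(3*0)))))
Step 5: at RRRR: (3*0) -> 0; overall: (((((b*z)*3)+((b+3)*(1+a)))*5)+((32*((4+x)*x))+(((y*a)*15)*((y+6)*(3*0))))) -> (((((b*z)*3)+((b+3)*(1+a)))*5)+((32*((4+x)*x))+(((y*a)*15)*((y+6)*0))))
Step 6: at RRR: ((y+6)*0) -> 0; overall: (((((b*z)*3)+((b+3)*(1+a)))*5)+((32*((4+x)*x))+(((y*a)*15)*((y+6)*0)))) -> (((((b*z)*3)+((b+3)*(1+a)))*5)+((32*((4+x)*x))+(((y*a)*15)*0)))
Step 7: at RR: (((y*a)*15)*0) -> 0; overall: (((((b*z)*3)+((b+3)*(1+a)))*5)+((32*((4+x)*x))+(((y*a)*15)*0))) -> (((((b*z)*3)+((b+3)*(1+a)))*5)+((32*((4+x)*x))+0))
Step 8: at R: ((32*((4+x)*x))+0) -> (32*((4+x)*x)); overall: (((((b*z)*3)+((b+3)*(1+a)))*5)+((32*((4+x)*x))+0)) -> (((((b*z)*3)+((b+3)*(1+a)))*5)+(32*((4+x)*x)))
Fixed point: (((((b*z)*3)+((b+3)*(1+a)))*5)+(32*((4+x)*x)))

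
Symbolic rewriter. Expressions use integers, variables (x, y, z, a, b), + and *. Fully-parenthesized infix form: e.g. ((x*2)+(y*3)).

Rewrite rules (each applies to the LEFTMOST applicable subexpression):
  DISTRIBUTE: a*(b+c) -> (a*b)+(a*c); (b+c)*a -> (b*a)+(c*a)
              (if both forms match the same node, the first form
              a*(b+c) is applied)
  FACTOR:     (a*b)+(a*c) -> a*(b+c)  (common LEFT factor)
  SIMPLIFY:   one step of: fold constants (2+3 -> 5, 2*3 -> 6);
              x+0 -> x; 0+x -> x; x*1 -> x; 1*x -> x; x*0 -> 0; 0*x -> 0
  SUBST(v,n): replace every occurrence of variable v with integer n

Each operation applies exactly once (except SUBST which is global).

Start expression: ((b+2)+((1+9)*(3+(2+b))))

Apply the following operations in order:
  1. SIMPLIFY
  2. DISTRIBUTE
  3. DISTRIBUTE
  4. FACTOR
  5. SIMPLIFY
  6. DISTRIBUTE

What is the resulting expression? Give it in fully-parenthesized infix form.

Start: ((b+2)+((1+9)*(3+(2+b))))
Apply SIMPLIFY at RL (target: (1+9)): ((b+2)+((1+9)*(3+(2+b)))) -> ((b+2)+(10*(3+(2+b))))
Apply DISTRIBUTE at R (target: (10*(3+(2+b)))): ((b+2)+(10*(3+(2+b)))) -> ((b+2)+((10*3)+(10*(2+b))))
Apply DISTRIBUTE at RR (target: (10*(2+b))): ((b+2)+((10*3)+(10*(2+b)))) -> ((b+2)+((10*3)+((10*2)+(10*b))))
Apply FACTOR at RR (target: ((10*2)+(10*b))): ((b+2)+((10*3)+((10*2)+(10*b)))) -> ((b+2)+((10*3)+(10*(2+b))))
Apply SIMPLIFY at RL (target: (10*3)): ((b+2)+((10*3)+(10*(2+b)))) -> ((b+2)+(30+(10*(2+b))))
Apply DISTRIBUTE at RR (target: (10*(2+b))): ((b+2)+(30+(10*(2+b)))) -> ((b+2)+(30+((10*2)+(10*b))))

Answer: ((b+2)+(30+((10*2)+(10*b))))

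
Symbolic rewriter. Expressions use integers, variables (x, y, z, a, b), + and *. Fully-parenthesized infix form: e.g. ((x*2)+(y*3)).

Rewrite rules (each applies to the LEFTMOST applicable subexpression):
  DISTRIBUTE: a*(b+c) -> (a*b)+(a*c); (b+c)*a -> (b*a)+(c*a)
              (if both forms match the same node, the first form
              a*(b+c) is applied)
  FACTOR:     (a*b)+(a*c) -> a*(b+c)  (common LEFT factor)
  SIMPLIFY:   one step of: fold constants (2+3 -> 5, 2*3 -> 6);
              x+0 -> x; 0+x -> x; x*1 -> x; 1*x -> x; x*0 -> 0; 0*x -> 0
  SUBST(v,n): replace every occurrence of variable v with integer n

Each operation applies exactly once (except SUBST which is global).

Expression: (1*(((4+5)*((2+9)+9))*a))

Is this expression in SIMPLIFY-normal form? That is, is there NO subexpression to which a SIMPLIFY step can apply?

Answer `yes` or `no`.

Expression: (1*(((4+5)*((2+9)+9))*a))
Scanning for simplifiable subexpressions (pre-order)...
  at root: (1*(((4+5)*((2+9)+9))*a)) (SIMPLIFIABLE)
  at R: (((4+5)*((2+9)+9))*a) (not simplifiable)
  at RL: ((4+5)*((2+9)+9)) (not simplifiable)
  at RLL: (4+5) (SIMPLIFIABLE)
  at RLR: ((2+9)+9) (not simplifiable)
  at RLRL: (2+9) (SIMPLIFIABLE)
Found simplifiable subexpr at path root: (1*(((4+5)*((2+9)+9))*a))
One SIMPLIFY step would give: (((4+5)*((2+9)+9))*a)
-> NOT in normal form.

Answer: no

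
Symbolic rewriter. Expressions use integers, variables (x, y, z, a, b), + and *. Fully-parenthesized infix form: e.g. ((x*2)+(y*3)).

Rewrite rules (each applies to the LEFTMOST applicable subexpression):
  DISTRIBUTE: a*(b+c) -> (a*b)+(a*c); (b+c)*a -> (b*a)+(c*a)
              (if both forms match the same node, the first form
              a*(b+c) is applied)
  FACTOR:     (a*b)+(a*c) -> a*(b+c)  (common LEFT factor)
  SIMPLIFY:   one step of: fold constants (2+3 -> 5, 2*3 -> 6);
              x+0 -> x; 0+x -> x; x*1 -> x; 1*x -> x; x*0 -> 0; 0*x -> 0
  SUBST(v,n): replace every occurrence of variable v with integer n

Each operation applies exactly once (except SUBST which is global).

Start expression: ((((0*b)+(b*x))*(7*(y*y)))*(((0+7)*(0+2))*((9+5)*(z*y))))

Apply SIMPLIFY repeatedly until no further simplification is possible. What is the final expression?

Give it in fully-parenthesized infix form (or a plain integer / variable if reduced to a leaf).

Answer: (((b*x)*(7*(y*y)))*(14*(14*(z*y))))

Derivation:
Start: ((((0*b)+(b*x))*(7*(y*y)))*(((0+7)*(0+2))*((9+5)*(z*y))))
Step 1: at LLL: (0*b) -> 0; overall: ((((0*b)+(b*x))*(7*(y*y)))*(((0+7)*(0+2))*((9+5)*(z*y)))) -> (((0+(b*x))*(7*(y*y)))*(((0+7)*(0+2))*((9+5)*(z*y))))
Step 2: at LL: (0+(b*x)) -> (b*x); overall: (((0+(b*x))*(7*(y*y)))*(((0+7)*(0+2))*((9+5)*(z*y)))) -> (((b*x)*(7*(y*y)))*(((0+7)*(0+2))*((9+5)*(z*y))))
Step 3: at RLL: (0+7) -> 7; overall: (((b*x)*(7*(y*y)))*(((0+7)*(0+2))*((9+5)*(z*y)))) -> (((b*x)*(7*(y*y)))*((7*(0+2))*((9+5)*(z*y))))
Step 4: at RLR: (0+2) -> 2; overall: (((b*x)*(7*(y*y)))*((7*(0+2))*((9+5)*(z*y)))) -> (((b*x)*(7*(y*y)))*((7*2)*((9+5)*(z*y))))
Step 5: at RL: (7*2) -> 14; overall: (((b*x)*(7*(y*y)))*((7*2)*((9+5)*(z*y)))) -> (((b*x)*(7*(y*y)))*(14*((9+5)*(z*y))))
Step 6: at RRL: (9+5) -> 14; overall: (((b*x)*(7*(y*y)))*(14*((9+5)*(z*y)))) -> (((b*x)*(7*(y*y)))*(14*(14*(z*y))))
Fixed point: (((b*x)*(7*(y*y)))*(14*(14*(z*y))))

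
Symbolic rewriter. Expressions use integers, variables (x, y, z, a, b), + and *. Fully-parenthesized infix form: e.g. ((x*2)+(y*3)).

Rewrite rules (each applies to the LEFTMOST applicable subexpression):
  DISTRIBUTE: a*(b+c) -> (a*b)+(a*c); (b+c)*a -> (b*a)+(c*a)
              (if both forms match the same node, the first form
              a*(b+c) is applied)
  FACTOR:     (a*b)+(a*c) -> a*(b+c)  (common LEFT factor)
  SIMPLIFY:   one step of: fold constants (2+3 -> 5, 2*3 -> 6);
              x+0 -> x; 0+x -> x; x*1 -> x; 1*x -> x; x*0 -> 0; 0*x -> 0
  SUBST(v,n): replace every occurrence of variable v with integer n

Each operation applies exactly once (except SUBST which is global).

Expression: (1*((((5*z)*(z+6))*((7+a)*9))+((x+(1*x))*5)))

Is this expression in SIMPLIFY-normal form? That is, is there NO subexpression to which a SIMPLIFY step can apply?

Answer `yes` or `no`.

Expression: (1*((((5*z)*(z+6))*((7+a)*9))+((x+(1*x))*5)))
Scanning for simplifiable subexpressions (pre-order)...
  at root: (1*((((5*z)*(z+6))*((7+a)*9))+((x+(1*x))*5))) (SIMPLIFIABLE)
  at R: ((((5*z)*(z+6))*((7+a)*9))+((x+(1*x))*5)) (not simplifiable)
  at RL: (((5*z)*(z+6))*((7+a)*9)) (not simplifiable)
  at RLL: ((5*z)*(z+6)) (not simplifiable)
  at RLLL: (5*z) (not simplifiable)
  at RLLR: (z+6) (not simplifiable)
  at RLR: ((7+a)*9) (not simplifiable)
  at RLRL: (7+a) (not simplifiable)
  at RR: ((x+(1*x))*5) (not simplifiable)
  at RRL: (x+(1*x)) (not simplifiable)
  at RRLR: (1*x) (SIMPLIFIABLE)
Found simplifiable subexpr at path root: (1*((((5*z)*(z+6))*((7+a)*9))+((x+(1*x))*5)))
One SIMPLIFY step would give: ((((5*z)*(z+6))*((7+a)*9))+((x+(1*x))*5))
-> NOT in normal form.

Answer: no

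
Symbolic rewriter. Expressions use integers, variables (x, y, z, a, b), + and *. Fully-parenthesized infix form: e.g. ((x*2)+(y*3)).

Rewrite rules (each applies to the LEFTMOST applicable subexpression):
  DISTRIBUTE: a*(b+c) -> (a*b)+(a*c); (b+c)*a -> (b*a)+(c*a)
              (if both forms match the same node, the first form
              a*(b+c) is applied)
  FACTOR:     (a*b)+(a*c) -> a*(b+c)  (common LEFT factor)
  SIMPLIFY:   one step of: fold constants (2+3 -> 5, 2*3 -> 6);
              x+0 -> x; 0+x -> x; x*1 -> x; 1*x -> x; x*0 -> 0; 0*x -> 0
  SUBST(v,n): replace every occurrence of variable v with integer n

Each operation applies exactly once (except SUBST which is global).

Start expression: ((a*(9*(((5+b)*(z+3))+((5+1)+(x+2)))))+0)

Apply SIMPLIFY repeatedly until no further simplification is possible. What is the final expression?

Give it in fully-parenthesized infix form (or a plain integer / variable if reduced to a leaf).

Answer: (a*(9*(((5+b)*(z+3))+(6+(x+2)))))

Derivation:
Start: ((a*(9*(((5+b)*(z+3))+((5+1)+(x+2)))))+0)
Step 1: at root: ((a*(9*(((5+b)*(z+3))+((5+1)+(x+2)))))+0) -> (a*(9*(((5+b)*(z+3))+((5+1)+(x+2))))); overall: ((a*(9*(((5+b)*(z+3))+((5+1)+(x+2)))))+0) -> (a*(9*(((5+b)*(z+3))+((5+1)+(x+2)))))
Step 2: at RRRL: (5+1) -> 6; overall: (a*(9*(((5+b)*(z+3))+((5+1)+(x+2))))) -> (a*(9*(((5+b)*(z+3))+(6+(x+2)))))
Fixed point: (a*(9*(((5+b)*(z+3))+(6+(x+2)))))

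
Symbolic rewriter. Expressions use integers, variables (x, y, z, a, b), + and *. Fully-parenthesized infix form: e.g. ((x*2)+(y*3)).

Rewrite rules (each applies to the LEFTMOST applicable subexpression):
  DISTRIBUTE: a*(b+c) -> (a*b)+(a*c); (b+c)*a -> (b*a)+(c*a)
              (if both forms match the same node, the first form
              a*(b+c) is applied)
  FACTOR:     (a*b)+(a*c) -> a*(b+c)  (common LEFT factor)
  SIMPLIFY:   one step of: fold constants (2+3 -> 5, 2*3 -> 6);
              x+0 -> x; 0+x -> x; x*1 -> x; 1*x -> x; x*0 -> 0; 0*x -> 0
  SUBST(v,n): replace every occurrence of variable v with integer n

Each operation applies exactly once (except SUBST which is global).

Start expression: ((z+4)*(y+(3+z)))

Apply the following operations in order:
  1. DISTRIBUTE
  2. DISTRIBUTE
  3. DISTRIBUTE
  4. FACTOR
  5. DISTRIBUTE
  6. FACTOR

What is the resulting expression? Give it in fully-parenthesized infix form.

Start: ((z+4)*(y+(3+z)))
Apply DISTRIBUTE at root (target: ((z+4)*(y+(3+z)))): ((z+4)*(y+(3+z))) -> (((z+4)*y)+((z+4)*(3+z)))
Apply DISTRIBUTE at L (target: ((z+4)*y)): (((z+4)*y)+((z+4)*(3+z))) -> (((z*y)+(4*y))+((z+4)*(3+z)))
Apply DISTRIBUTE at R (target: ((z+4)*(3+z))): (((z*y)+(4*y))+((z+4)*(3+z))) -> (((z*y)+(4*y))+(((z+4)*3)+((z+4)*z)))
Apply FACTOR at R (target: (((z+4)*3)+((z+4)*z))): (((z*y)+(4*y))+(((z+4)*3)+((z+4)*z))) -> (((z*y)+(4*y))+((z+4)*(3+z)))
Apply DISTRIBUTE at R (target: ((z+4)*(3+z))): (((z*y)+(4*y))+((z+4)*(3+z))) -> (((z*y)+(4*y))+(((z+4)*3)+((z+4)*z)))
Apply FACTOR at R (target: (((z+4)*3)+((z+4)*z))): (((z*y)+(4*y))+(((z+4)*3)+((z+4)*z))) -> (((z*y)+(4*y))+((z+4)*(3+z)))

Answer: (((z*y)+(4*y))+((z+4)*(3+z)))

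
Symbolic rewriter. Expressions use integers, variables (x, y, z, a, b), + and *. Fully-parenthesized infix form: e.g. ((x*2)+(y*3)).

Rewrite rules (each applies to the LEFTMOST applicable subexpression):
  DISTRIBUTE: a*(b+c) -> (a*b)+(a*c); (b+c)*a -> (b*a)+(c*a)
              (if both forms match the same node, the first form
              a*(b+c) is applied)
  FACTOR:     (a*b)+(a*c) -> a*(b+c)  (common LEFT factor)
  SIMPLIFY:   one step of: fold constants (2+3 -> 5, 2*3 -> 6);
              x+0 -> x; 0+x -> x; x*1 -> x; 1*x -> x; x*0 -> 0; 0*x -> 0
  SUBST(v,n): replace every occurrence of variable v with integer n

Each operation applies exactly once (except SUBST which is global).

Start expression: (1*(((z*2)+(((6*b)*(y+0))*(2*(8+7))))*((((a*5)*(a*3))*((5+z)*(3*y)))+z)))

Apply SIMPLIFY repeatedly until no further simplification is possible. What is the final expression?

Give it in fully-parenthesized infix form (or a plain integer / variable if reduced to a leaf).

Start: (1*(((z*2)+(((6*b)*(y+0))*(2*(8+7))))*((((a*5)*(a*3))*((5+z)*(3*y)))+z)))
Step 1: at root: (1*(((z*2)+(((6*b)*(y+0))*(2*(8+7))))*((((a*5)*(a*3))*((5+z)*(3*y)))+z))) -> (((z*2)+(((6*b)*(y+0))*(2*(8+7))))*((((a*5)*(a*3))*((5+z)*(3*y)))+z)); overall: (1*(((z*2)+(((6*b)*(y+0))*(2*(8+7))))*((((a*5)*(a*3))*((5+z)*(3*y)))+z))) -> (((z*2)+(((6*b)*(y+0))*(2*(8+7))))*((((a*5)*(a*3))*((5+z)*(3*y)))+z))
Step 2: at LRLR: (y+0) -> y; overall: (((z*2)+(((6*b)*(y+0))*(2*(8+7))))*((((a*5)*(a*3))*((5+z)*(3*y)))+z)) -> (((z*2)+(((6*b)*y)*(2*(8+7))))*((((a*5)*(a*3))*((5+z)*(3*y)))+z))
Step 3: at LRRR: (8+7) -> 15; overall: (((z*2)+(((6*b)*y)*(2*(8+7))))*((((a*5)*(a*3))*((5+z)*(3*y)))+z)) -> (((z*2)+(((6*b)*y)*(2*15)))*((((a*5)*(a*3))*((5+z)*(3*y)))+z))
Step 4: at LRR: (2*15) -> 30; overall: (((z*2)+(((6*b)*y)*(2*15)))*((((a*5)*(a*3))*((5+z)*(3*y)))+z)) -> (((z*2)+(((6*b)*y)*30))*((((a*5)*(a*3))*((5+z)*(3*y)))+z))
Fixed point: (((z*2)+(((6*b)*y)*30))*((((a*5)*(a*3))*((5+z)*(3*y)))+z))

Answer: (((z*2)+(((6*b)*y)*30))*((((a*5)*(a*3))*((5+z)*(3*y)))+z))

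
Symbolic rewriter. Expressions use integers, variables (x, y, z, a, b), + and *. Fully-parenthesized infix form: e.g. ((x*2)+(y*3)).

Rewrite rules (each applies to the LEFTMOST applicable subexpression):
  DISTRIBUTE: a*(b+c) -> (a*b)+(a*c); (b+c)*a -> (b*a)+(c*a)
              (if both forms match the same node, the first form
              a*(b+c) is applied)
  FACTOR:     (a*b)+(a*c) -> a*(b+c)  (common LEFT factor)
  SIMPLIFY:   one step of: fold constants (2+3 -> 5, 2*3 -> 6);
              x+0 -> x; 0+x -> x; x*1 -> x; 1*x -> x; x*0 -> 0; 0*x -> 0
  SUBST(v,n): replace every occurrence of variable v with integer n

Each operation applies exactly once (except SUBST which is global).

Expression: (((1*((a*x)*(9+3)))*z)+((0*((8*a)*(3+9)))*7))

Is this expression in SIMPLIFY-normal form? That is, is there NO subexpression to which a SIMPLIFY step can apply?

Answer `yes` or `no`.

Answer: no

Derivation:
Expression: (((1*((a*x)*(9+3)))*z)+((0*((8*a)*(3+9)))*7))
Scanning for simplifiable subexpressions (pre-order)...
  at root: (((1*((a*x)*(9+3)))*z)+((0*((8*a)*(3+9)))*7)) (not simplifiable)
  at L: ((1*((a*x)*(9+3)))*z) (not simplifiable)
  at LL: (1*((a*x)*(9+3))) (SIMPLIFIABLE)
  at LLR: ((a*x)*(9+3)) (not simplifiable)
  at LLRL: (a*x) (not simplifiable)
  at LLRR: (9+3) (SIMPLIFIABLE)
  at R: ((0*((8*a)*(3+9)))*7) (not simplifiable)
  at RL: (0*((8*a)*(3+9))) (SIMPLIFIABLE)
  at RLR: ((8*a)*(3+9)) (not simplifiable)
  at RLRL: (8*a) (not simplifiable)
  at RLRR: (3+9) (SIMPLIFIABLE)
Found simplifiable subexpr at path LL: (1*((a*x)*(9+3)))
One SIMPLIFY step would give: ((((a*x)*(9+3))*z)+((0*((8*a)*(3+9)))*7))
-> NOT in normal form.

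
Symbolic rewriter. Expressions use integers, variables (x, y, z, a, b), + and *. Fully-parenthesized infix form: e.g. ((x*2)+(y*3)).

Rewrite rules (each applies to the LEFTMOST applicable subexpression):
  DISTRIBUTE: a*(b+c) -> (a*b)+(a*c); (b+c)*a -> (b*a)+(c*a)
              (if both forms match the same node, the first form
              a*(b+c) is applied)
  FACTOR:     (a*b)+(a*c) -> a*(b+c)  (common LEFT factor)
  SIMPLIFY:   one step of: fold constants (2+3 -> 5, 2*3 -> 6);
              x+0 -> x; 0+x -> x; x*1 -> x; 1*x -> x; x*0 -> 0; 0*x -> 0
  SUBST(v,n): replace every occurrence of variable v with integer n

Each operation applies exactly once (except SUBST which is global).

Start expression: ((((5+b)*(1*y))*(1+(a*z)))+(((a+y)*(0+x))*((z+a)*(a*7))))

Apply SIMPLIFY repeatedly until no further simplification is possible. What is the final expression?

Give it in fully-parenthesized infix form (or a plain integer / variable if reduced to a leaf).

Answer: ((((5+b)*y)*(1+(a*z)))+(((a+y)*x)*((z+a)*(a*7))))

Derivation:
Start: ((((5+b)*(1*y))*(1+(a*z)))+(((a+y)*(0+x))*((z+a)*(a*7))))
Step 1: at LLR: (1*y) -> y; overall: ((((5+b)*(1*y))*(1+(a*z)))+(((a+y)*(0+x))*((z+a)*(a*7)))) -> ((((5+b)*y)*(1+(a*z)))+(((a+y)*(0+x))*((z+a)*(a*7))))
Step 2: at RLR: (0+x) -> x; overall: ((((5+b)*y)*(1+(a*z)))+(((a+y)*(0+x))*((z+a)*(a*7)))) -> ((((5+b)*y)*(1+(a*z)))+(((a+y)*x)*((z+a)*(a*7))))
Fixed point: ((((5+b)*y)*(1+(a*z)))+(((a+y)*x)*((z+a)*(a*7))))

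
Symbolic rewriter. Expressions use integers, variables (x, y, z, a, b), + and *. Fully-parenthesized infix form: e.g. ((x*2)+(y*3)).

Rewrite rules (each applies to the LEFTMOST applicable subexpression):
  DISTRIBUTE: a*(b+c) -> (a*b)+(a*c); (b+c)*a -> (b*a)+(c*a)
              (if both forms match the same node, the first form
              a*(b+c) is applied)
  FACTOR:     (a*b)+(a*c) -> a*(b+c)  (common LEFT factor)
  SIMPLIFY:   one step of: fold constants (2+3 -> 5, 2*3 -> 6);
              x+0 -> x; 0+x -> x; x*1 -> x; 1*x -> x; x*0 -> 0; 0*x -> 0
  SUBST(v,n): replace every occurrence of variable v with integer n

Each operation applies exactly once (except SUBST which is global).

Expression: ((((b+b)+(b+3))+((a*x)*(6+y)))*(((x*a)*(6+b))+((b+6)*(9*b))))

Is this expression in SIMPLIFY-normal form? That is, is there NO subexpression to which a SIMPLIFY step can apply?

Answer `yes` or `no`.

Expression: ((((b+b)+(b+3))+((a*x)*(6+y)))*(((x*a)*(6+b))+((b+6)*(9*b))))
Scanning for simplifiable subexpressions (pre-order)...
  at root: ((((b+b)+(b+3))+((a*x)*(6+y)))*(((x*a)*(6+b))+((b+6)*(9*b)))) (not simplifiable)
  at L: (((b+b)+(b+3))+((a*x)*(6+y))) (not simplifiable)
  at LL: ((b+b)+(b+3)) (not simplifiable)
  at LLL: (b+b) (not simplifiable)
  at LLR: (b+3) (not simplifiable)
  at LR: ((a*x)*(6+y)) (not simplifiable)
  at LRL: (a*x) (not simplifiable)
  at LRR: (6+y) (not simplifiable)
  at R: (((x*a)*(6+b))+((b+6)*(9*b))) (not simplifiable)
  at RL: ((x*a)*(6+b)) (not simplifiable)
  at RLL: (x*a) (not simplifiable)
  at RLR: (6+b) (not simplifiable)
  at RR: ((b+6)*(9*b)) (not simplifiable)
  at RRL: (b+6) (not simplifiable)
  at RRR: (9*b) (not simplifiable)
Result: no simplifiable subexpression found -> normal form.

Answer: yes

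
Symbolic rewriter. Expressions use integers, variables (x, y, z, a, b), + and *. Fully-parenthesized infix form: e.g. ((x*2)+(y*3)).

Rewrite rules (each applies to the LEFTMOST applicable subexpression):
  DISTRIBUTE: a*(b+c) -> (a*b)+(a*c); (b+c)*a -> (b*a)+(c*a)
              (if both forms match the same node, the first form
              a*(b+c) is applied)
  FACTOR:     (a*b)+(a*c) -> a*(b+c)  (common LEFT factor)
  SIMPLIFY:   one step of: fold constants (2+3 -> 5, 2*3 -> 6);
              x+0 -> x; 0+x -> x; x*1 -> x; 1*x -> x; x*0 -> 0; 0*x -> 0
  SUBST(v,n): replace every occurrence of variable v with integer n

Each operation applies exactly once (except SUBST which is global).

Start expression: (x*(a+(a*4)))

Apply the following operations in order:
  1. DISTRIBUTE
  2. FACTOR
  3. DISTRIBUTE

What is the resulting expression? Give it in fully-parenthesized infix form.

Start: (x*(a+(a*4)))
Apply DISTRIBUTE at root (target: (x*(a+(a*4)))): (x*(a+(a*4))) -> ((x*a)+(x*(a*4)))
Apply FACTOR at root (target: ((x*a)+(x*(a*4)))): ((x*a)+(x*(a*4))) -> (x*(a+(a*4)))
Apply DISTRIBUTE at root (target: (x*(a+(a*4)))): (x*(a+(a*4))) -> ((x*a)+(x*(a*4)))

Answer: ((x*a)+(x*(a*4)))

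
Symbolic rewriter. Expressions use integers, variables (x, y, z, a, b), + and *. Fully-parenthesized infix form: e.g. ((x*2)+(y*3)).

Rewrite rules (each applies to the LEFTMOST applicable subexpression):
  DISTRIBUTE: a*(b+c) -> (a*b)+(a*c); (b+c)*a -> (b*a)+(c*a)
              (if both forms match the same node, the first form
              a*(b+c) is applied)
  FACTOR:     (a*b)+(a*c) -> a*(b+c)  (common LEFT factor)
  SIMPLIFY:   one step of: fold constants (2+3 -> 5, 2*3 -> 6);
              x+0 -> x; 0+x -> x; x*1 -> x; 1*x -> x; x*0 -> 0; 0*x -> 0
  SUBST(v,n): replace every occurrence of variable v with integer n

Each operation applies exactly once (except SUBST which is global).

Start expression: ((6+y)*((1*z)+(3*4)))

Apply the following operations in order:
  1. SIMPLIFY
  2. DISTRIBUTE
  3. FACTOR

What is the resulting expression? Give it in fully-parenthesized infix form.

Answer: ((6+y)*(z+(3*4)))

Derivation:
Start: ((6+y)*((1*z)+(3*4)))
Apply SIMPLIFY at RL (target: (1*z)): ((6+y)*((1*z)+(3*4))) -> ((6+y)*(z+(3*4)))
Apply DISTRIBUTE at root (target: ((6+y)*(z+(3*4)))): ((6+y)*(z+(3*4))) -> (((6+y)*z)+((6+y)*(3*4)))
Apply FACTOR at root (target: (((6+y)*z)+((6+y)*(3*4)))): (((6+y)*z)+((6+y)*(3*4))) -> ((6+y)*(z+(3*4)))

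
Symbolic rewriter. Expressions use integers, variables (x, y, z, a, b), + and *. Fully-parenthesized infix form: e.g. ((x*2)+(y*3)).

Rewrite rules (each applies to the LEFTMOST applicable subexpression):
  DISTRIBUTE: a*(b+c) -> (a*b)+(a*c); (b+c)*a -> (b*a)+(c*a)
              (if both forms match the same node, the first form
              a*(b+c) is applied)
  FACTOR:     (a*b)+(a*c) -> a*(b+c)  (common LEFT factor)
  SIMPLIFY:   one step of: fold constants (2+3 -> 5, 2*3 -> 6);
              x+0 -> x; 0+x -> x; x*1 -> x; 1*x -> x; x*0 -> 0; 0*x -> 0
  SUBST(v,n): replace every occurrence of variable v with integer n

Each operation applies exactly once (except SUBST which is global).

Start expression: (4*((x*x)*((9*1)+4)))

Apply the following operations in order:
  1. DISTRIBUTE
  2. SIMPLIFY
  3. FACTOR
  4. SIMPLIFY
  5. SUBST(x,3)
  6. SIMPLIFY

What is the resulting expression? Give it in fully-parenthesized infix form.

Start: (4*((x*x)*((9*1)+4)))
Apply DISTRIBUTE at R (target: ((x*x)*((9*1)+4))): (4*((x*x)*((9*1)+4))) -> (4*(((x*x)*(9*1))+((x*x)*4)))
Apply SIMPLIFY at RLR (target: (9*1)): (4*(((x*x)*(9*1))+((x*x)*4))) -> (4*(((x*x)*9)+((x*x)*4)))
Apply FACTOR at R (target: (((x*x)*9)+((x*x)*4))): (4*(((x*x)*9)+((x*x)*4))) -> (4*((x*x)*(9+4)))
Apply SIMPLIFY at RR (target: (9+4)): (4*((x*x)*(9+4))) -> (4*((x*x)*13))
Apply SUBST(x,3): (4*((x*x)*13)) -> (4*((3*3)*13))
Apply SIMPLIFY at RL (target: (3*3)): (4*((3*3)*13)) -> (4*(9*13))

Answer: (4*(9*13))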